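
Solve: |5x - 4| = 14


An absolute value equation |expr| = 14 gives two cases:
Case 1: 5x - 4 = 14
  5x = 18, so x = 18/5
Case 2: 5x - 4 = -14
  5x = -10, so x = -2

x = -2, x = 18/5


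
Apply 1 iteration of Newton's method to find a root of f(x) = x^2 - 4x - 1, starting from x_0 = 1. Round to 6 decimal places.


Newton's method: x_(n+1) = x_n - f(x_n)/f'(x_n)
f(x) = x^2 - 4x - 1
f'(x) = 2x - 4

Iteration 1:
  f(1.000000) = -4.000000
  f'(1.000000) = -2.000000
  x_1 = 1.000000 - (-4.000000)/(-2.000000) = -1.000000

x_1 = -1.000000


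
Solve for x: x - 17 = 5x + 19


Starting with: x - 17 = 5x + 19
Move all x terms to left: (1 - 5)x = 19 + 17
Simplify: -4x = 36
Divide both sides by -4: x = -9

x = -9


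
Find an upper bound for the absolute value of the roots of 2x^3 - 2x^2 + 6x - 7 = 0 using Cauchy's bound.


Cauchy's bound: all roots r satisfy |r| <= 1 + max(|a_i/a_n|) for i = 0,...,n-1
where a_n is the leading coefficient.

Coefficients: [2, -2, 6, -7]
Leading coefficient a_n = 2
Ratios |a_i/a_n|: 1, 3, 7/2
Maximum ratio: 7/2
Cauchy's bound: |r| <= 1 + 7/2 = 9/2

Upper bound = 9/2


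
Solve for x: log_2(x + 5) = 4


Convert to exponential form: x + 5 = 2^4 = 16
x = 16 - 5 = 11
Check: log_2(11 + 5) = log_2(16) = log_2(16) = 4 ✓

x = 11


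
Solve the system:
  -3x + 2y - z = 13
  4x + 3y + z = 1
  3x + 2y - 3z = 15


Using Cramer's rule. Expand each determinant along the first row.
D  = (-3)*[3*(-3) - 1*2] - 2*[4*(-3) - 1*3] + (-1)*[4*2 - 3*3]
  = (-3)*(-11) - 2*(-15) + (-1)*(-1) = 64
Dx = 13*[3*(-3) - 1*2] - 2*[1*(-3) - 1*15] + (-1)*[1*2 - 3*15]
  = 13*(-11) - 2*(-18) + (-1)*(-43) = -64
Dy = (-3)*[1*(-3) - 1*15] - 13*[4*(-3) - 1*3] + (-1)*[4*15 - 1*3]
  = (-3)*(-18) - 13*(-15) + (-1)*(57) = 192
Dz = (-3)*[3*15 - 1*2] - 2*[4*15 - 1*3] + 13*[4*2 - 3*3]
  = (-3)*(43) - 2*(57) + 13*(-1) = -256
x = Dx/D = -64/64 = -1, y = Dy/D = 192/64 = 3, z = Dz/D = -256/64 = -4
Check eq1: (-3)(-1) + (2)(3) + (-1)(-4) = 13 = 13 ✓
Check eq2: (4)(-1) + (3)(3) + (1)(-4) = 1 = 1 ✓
Check eq3: (3)(-1) + (2)(3) + (-3)(-4) = 15 = 15 ✓

x = -1, y = 3, z = -4


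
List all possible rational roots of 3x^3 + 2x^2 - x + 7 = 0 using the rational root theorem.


Rational root theorem: possible roots are ±p/q where:
  p divides the constant term (7): p ∈ {1, 7}
  q divides the leading coefficient (3): q ∈ {1, 3}

All possible rational roots: -7, -7/3, -1, -1/3, 1/3, 1, 7/3, 7

-7, -7/3, -1, -1/3, 1/3, 1, 7/3, 7


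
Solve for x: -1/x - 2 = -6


Subtract -2 from both sides: -1/x = -4
Multiply both sides by x: -1 = -4 * x
Divide by -4: x = 1/4

x = 1/4


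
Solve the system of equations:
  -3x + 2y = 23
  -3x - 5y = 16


Using Cramer's rule:
Determinant D = (-3)(-5) - (-3)(2) = 15 + 6 = 21
Dx = (23)(-5) - (16)(2) = -115 - 32 = -147
Dy = (-3)(16) - (-3)(23) = -48 + 69 = 21
x = Dx/D = -147/21 = -7
y = Dy/D = 21/21 = 1

x = -7, y = 1


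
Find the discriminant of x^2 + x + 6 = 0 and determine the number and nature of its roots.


For ax^2 + bx + c = 0, discriminant D = b^2 - 4ac
Here a = 1, b = 1, c = 6
D = (1)^2 - 4(1)(6) = 1 - 24 = -23

D = -23 < 0
The equation has no real roots (2 complex conjugate roots).

Discriminant = -23, no real roots (2 complex conjugate roots)


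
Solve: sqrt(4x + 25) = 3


Square both sides: 4x + 25 = 3^2 = 9
4x = 9 - 25 = -16
x = -4
Check: sqrt(4*(-4) + 25) = sqrt(9) = 3 ✓

x = -4


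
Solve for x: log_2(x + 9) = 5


Convert to exponential form: x + 9 = 2^5 = 32
x = 32 - 9 = 23
Check: log_2(23 + 9) = log_2(32) = log_2(32) = 5 ✓

x = 23


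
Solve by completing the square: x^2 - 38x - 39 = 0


Start: x^2 - 38x - 39 = 0
Move constant: x^2 - 38x = 39
Half of -38 is -19, squared is 361
Add 361 to both sides: x^2 - 38x + 361 = 400
(x - 19)^2 = 400
x - 19 = ±20
x = 19 + 20 = 39 or x = 19 - 20 = -1

x = -1, x = 39


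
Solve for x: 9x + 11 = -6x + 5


Starting with: 9x + 11 = -6x + 5
Move all x terms to left: (9 + 6)x = 5 - 11
Simplify: 15x = -6
Divide both sides by 15: x = -2/5

x = -2/5


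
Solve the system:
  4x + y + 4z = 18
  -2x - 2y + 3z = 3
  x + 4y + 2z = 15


Using Cramer's rule. Expand each determinant along the first row.
D  = 4*[(-2)*2 - 3*4] - 1*[(-2)*2 - 3*1] + 4*[(-2)*4 - (-2)*1]
  = 4*(-16) - 1*(-7) + 4*(-6) = -81
Dx = 18*[(-2)*2 - 3*4] - 1*[3*2 - 3*15] + 4*[3*4 - (-2)*15]
  = 18*(-16) - 1*(-39) + 4*(42) = -81
Dy = 4*[3*2 - 3*15] - 18*[(-2)*2 - 3*1] + 4*[(-2)*15 - 3*1]
  = 4*(-39) - 18*(-7) + 4*(-33) = -162
Dz = 4*[(-2)*15 - 3*4] - 1*[(-2)*15 - 3*1] + 18*[(-2)*4 - (-2)*1]
  = 4*(-42) - 1*(-33) + 18*(-6) = -243
x = Dx/D = -81/-81 = 1, y = Dy/D = -162/-81 = 2, z = Dz/D = -243/-81 = 3
Check eq1: (4)(1) + (1)(2) + (4)(3) = 18 = 18 ✓
Check eq2: (-2)(1) + (-2)(2) + (3)(3) = 3 = 3 ✓
Check eq3: (1)(1) + (4)(2) + (2)(3) = 15 = 15 ✓

x = 1, y = 2, z = 3


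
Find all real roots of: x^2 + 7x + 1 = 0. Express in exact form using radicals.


Using the quadratic formula: x = (-b ± sqrt(b^2 - 4ac)) / (2a)
Here a = 1, b = 7, c = 1
Discriminant = b^2 - 4ac = 7^2 - 4(1)(1) = 49 - 4 = 45
Since discriminant = 45 > 0, there are two real roots.
x = (-7 ± 3*sqrt(5)) / 2
Numerically: x ≈ -0.1459 or x ≈ -6.8541

x = (-7 + 3*sqrt(5)) / 2 or x = (-7 - 3*sqrt(5)) / 2


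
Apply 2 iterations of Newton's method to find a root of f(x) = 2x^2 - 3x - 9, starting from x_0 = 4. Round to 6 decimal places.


Newton's method: x_(n+1) = x_n - f(x_n)/f'(x_n)
f(x) = 2x^2 - 3x - 9
f'(x) = 4x - 3

Iteration 1:
  f(4.000000) = 11.000000
  f'(4.000000) = 13.000000
  x_1 = 4.000000 - (11.000000)/(13.000000) = 3.153846

Iteration 2:
  f(3.153846) = 1.431953
  f'(3.153846) = 9.615385
  x_2 = 3.153846 - (1.431953)/(9.615385) = 3.004923

x_2 = 3.004923


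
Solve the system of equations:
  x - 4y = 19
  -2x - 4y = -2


Using Cramer's rule:
Determinant D = (1)(-4) - (-2)(-4) = -4 - 8 = -12
Dx = (19)(-4) - (-2)(-4) = -76 - 8 = -84
Dy = (1)(-2) - (-2)(19) = -2 + 38 = 36
x = Dx/D = -84/-12 = 7
y = Dy/D = 36/-12 = -3

x = 7, y = -3


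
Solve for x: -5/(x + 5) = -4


Multiply both sides by (x + 5): -5 = -4(x + 5)
Distribute: -5 = -4x - 20
-4x = -5 + 20 = 15
x = -15/4

x = -15/4


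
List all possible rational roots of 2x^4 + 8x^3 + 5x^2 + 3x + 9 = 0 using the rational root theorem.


Rational root theorem: possible roots are ±p/q where:
  p divides the constant term (9): p ∈ {1, 3, 9}
  q divides the leading coefficient (2): q ∈ {1, 2}

All possible rational roots: -9, -9/2, -3, -3/2, -1, -1/2, 1/2, 1, 3/2, 3, 9/2, 9

-9, -9/2, -3, -3/2, -1, -1/2, 1/2, 1, 3/2, 3, 9/2, 9


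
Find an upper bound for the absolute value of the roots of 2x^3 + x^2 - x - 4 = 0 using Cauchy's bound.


Cauchy's bound: all roots r satisfy |r| <= 1 + max(|a_i/a_n|) for i = 0,...,n-1
where a_n is the leading coefficient.

Coefficients: [2, 1, -1, -4]
Leading coefficient a_n = 2
Ratios |a_i/a_n|: 1/2, 1/2, 2
Maximum ratio: 2
Cauchy's bound: |r| <= 1 + 2 = 3

Upper bound = 3


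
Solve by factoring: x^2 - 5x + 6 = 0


We need two numbers that multiply to 6 and add to -5.
Those numbers are -2 and -3 (since (-2) * (-3) = 6 and (-2) + (-3) = -5).
So x^2 - 5x + 6 = (x - 2)(x - 3) = 0
Setting each factor to zero: x = 2 or x = 3

x = 2, x = 3


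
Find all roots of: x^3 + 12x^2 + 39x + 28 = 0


Let p(x) = x^3 + 12x^2 + 39x + 28. By the rational root theorem (leading coefficient 1), any rational root is an integer divisor of 28: try ±1, ±2, ... in turn.
Test x = 1: value = 80 ≠ 0.
Test x = -1: value = 0 ✓, so (x + 1) is a factor.
Synthetic division by (x + 1): bring down 1; 1(-1) + 12 = 11; 11(-1) + 39 = 28; 28(-1) + 28 = 0 → quotient x^2 + 11x + 28, remainder 0.
Solve the quadratic x^2 + 11x + 28 = 0: discriminant = 11^2 - 4(1)(28) = 121 - 112 = 9.
sqrt(9) = 3, so x = (-11 ± 3)/2: x = -4 or x = -7.
Collecting all roots found:

x = -7, x = -4, x = -1


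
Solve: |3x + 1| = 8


An absolute value equation |expr| = 8 gives two cases:
Case 1: 3x + 1 = 8
  3x = 7, so x = 7/3
Case 2: 3x + 1 = -8
  3x = -9, so x = -3

x = -3, x = 7/3


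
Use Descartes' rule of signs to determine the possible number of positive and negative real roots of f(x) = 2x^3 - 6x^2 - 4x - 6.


Descartes' rule of signs:

For positive roots, count sign changes in f(x) = 2x^3 - 6x^2 - 4x - 6:
Signs of coefficients: +, -, -, -
Number of sign changes: 1
Possible positive real roots: 1

For negative roots, examine f(-x) = -2x^3 - 6x^2 + 4x - 6:
Signs of coefficients: -, -, +, -
Number of sign changes: 2
Possible negative real roots: 2, 0

Positive roots: 1; Negative roots: 2 or 0


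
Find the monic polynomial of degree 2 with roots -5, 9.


A monic polynomial with roots -5, 9 is:
p(x) = (x + 5)(x - 9)
After multiplying by (x + 5): x + 5
After multiplying by (x - 9): x^2 - 4x - 45

x^2 - 4x - 45


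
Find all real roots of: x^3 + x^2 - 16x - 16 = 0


Let p(x) = x^3 + x^2 - 16x - 16. By the rational root theorem (leading coefficient 1), any rational root is an integer divisor of 16: try ±1, ±2, ... in turn.
Test x = 1: value = -30 ≠ 0.
Test x = -1: value = 0 ✓, so (x + 1) is a factor.
Synthetic division by (x + 1): bring down 1; 1(-1) + 1 = 0; 0(-1) - 16 = -16; (-16)(-1) - 16 = 0 → quotient x^2 - 16, remainder 0.
Solve the quadratic x^2 - 16 = 0: discriminant = 0^2 - 4(1)(-16) = 0 + 64 = 64.
sqrt(64) = 8, so x = (0 ± 8)/2: x = 4 or x = -4.

x = -4, x = -1, x = 4


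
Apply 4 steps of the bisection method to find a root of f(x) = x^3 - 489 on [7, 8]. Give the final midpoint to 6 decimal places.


f(x) = x^3 - 489
f(7) = -146 < 0
f(8) = 23 > 0

Step 1: midpoint = (7.000000 + 8.000000)/2 = 7.500000
  f(7.500000) = -67.125000
  f(mid) < 0, so root is in [7.500000, 8.000000]

Step 2: midpoint = (7.500000 + 8.000000)/2 = 7.750000
  f(7.750000) = -23.515625
  f(mid) < 0, so root is in [7.750000, 8.000000]

Step 3: midpoint = (7.750000 + 8.000000)/2 = 7.875000
  f(7.875000) = -0.626953
  f(mid) < 0, so root is in [7.875000, 8.000000]

Step 4: midpoint = (7.875000 + 8.000000)/2 = 7.937500
  f(7.937500) = 11.093506
  f(mid) > 0, so root is in [7.875000, 7.937500]

midpoint = 7.937500


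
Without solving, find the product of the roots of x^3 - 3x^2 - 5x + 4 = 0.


By Vieta's formulas for x^3 + bx^2 + cx + d = 0:
  r1 + r2 + r3 = -b/a = 3
  r1*r2 + r1*r3 + r2*r3 = c/a = -5
  r1*r2*r3 = -d/a = -4


Product = -4


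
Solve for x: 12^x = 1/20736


Express both sides with the same base.
1/20736 = 12^(-4)
Since the bases match: x = -4

x = -4


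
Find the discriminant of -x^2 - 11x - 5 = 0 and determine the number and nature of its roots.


For ax^2 + bx + c = 0, discriminant D = b^2 - 4ac
Here a = -1, b = -11, c = -5
D = (-11)^2 - 4(-1)(-5) = 121 - 20 = 101

D = 101 > 0 but not a perfect square
The equation has 2 distinct real irrational roots.

Discriminant = 101, 2 distinct real irrational roots


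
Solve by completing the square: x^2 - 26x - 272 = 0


Start: x^2 - 26x - 272 = 0
Move constant: x^2 - 26x = 272
Half of -26 is -13, squared is 169
Add 169 to both sides: x^2 - 26x + 169 = 441
(x - 13)^2 = 441
x - 13 = ±21
x = 13 + 21 = 34 or x = 13 - 21 = -8

x = -8, x = 34


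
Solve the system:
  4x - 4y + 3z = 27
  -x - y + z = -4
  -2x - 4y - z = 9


Using Cramer's rule. Expand each determinant along the first row.
D  = 4*[(-1)*(-1) - 1*(-4)] - (-4)*[(-1)*(-1) - 1*(-2)] + 3*[(-1)*(-4) - (-1)*(-2)]
  = 4*(5) - (-4)*(3) + 3*(2) = 38
Dx = 27*[(-1)*(-1) - 1*(-4)] - (-4)*[(-4)*(-1) - 1*9] + 3*[(-4)*(-4) - (-1)*9]
  = 27*(5) - (-4)*(-5) + 3*(25) = 190
Dy = 4*[(-4)*(-1) - 1*9] - 27*[(-1)*(-1) - 1*(-2)] + 3*[(-1)*9 - (-4)*(-2)]
  = 4*(-5) - 27*(3) + 3*(-17) = -152
Dz = 4*[(-1)*9 - (-4)*(-4)] - (-4)*[(-1)*9 - (-4)*(-2)] + 27*[(-1)*(-4) - (-1)*(-2)]
  = 4*(-25) - (-4)*(-17) + 27*(2) = -114
x = Dx/D = 190/38 = 5, y = Dy/D = -152/38 = -4, z = Dz/D = -114/38 = -3
Check eq1: (4)(5) + (-4)(-4) + (3)(-3) = 27 = 27 ✓
Check eq2: (-1)(5) + (-1)(-4) + (1)(-3) = -4 = -4 ✓
Check eq3: (-2)(5) + (-4)(-4) + (-1)(-3) = 9 = 9 ✓

x = 5, y = -4, z = -3


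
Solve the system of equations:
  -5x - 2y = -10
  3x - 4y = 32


Using Cramer's rule:
Determinant D = (-5)(-4) - (3)(-2) = 20 + 6 = 26
Dx = (-10)(-4) - (32)(-2) = 40 + 64 = 104
Dy = (-5)(32) - (3)(-10) = -160 + 30 = -130
x = Dx/D = 104/26 = 4
y = Dy/D = -130/26 = -5

x = 4, y = -5


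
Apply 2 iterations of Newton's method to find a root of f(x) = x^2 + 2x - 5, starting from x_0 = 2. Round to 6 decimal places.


Newton's method: x_(n+1) = x_n - f(x_n)/f'(x_n)
f(x) = x^2 + 2x - 5
f'(x) = 2x + 2

Iteration 1:
  f(2.000000) = 3.000000
  f'(2.000000) = 6.000000
  x_1 = 2.000000 - (3.000000)/(6.000000) = 1.500000

Iteration 2:
  f(1.500000) = 0.250000
  f'(1.500000) = 5.000000
  x_2 = 1.500000 - (0.250000)/(5.000000) = 1.450000

x_2 = 1.450000


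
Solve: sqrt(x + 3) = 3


Square both sides: x + 3 = 3^2 = 9
x = 9 - 3 = 6
x = 6
Check: sqrt(1*6 + 3) = sqrt(9) = 3 ✓

x = 6


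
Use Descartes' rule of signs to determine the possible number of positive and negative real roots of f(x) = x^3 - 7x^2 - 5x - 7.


Descartes' rule of signs:

For positive roots, count sign changes in f(x) = x^3 - 7x^2 - 5x - 7:
Signs of coefficients: +, -, -, -
Number of sign changes: 1
Possible positive real roots: 1

For negative roots, examine f(-x) = -x^3 - 7x^2 + 5x - 7:
Signs of coefficients: -, -, +, -
Number of sign changes: 2
Possible negative real roots: 2, 0

Positive roots: 1; Negative roots: 2 or 0


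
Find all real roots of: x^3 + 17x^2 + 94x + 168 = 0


Let p(x) = x^3 + 17x^2 + 94x + 168. By the rational root theorem (leading coefficient 1), any rational root is an integer divisor of 168: try ±1, ±2, ... in turn.
Test x = 1: value = 280 ≠ 0.
Test x = -1: value = 90 ≠ 0.
Test x = 2: value = 432 ≠ 0.
Test x = -2: value = 40 ≠ 0.
Test x = 3: value = 630 ≠ 0.
Test x = -3: value = 12 ≠ 0.
Test x = 4: value = 880 ≠ 0.
Test x = -4: value = 0 ✓, so (x + 4) is a factor.
Synthetic division by (x + 4): bring down 1; 1(-4) + 17 = 13; 13(-4) + 94 = 42; 42(-4) + 168 = 0 → quotient x^2 + 13x + 42, remainder 0.
Solve the quadratic x^2 + 13x + 42 = 0: discriminant = 13^2 - 4(1)(42) = 169 - 168 = 1.
sqrt(1) = 1, so x = (-13 ± 1)/2: x = -6 or x = -7.

x = -7, x = -6, x = -4


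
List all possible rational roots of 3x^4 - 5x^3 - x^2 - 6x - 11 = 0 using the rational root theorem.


Rational root theorem: possible roots are ±p/q where:
  p divides the constant term (-11): p ∈ {1, 11}
  q divides the leading coefficient (3): q ∈ {1, 3}

All possible rational roots: -11, -11/3, -1, -1/3, 1/3, 1, 11/3, 11

-11, -11/3, -1, -1/3, 1/3, 1, 11/3, 11


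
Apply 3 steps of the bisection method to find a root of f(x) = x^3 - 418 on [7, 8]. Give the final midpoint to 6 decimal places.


f(x) = x^3 - 418
f(7) = -75 < 0
f(8) = 94 > 0

Step 1: midpoint = (7.000000 + 8.000000)/2 = 7.500000
  f(7.500000) = 3.875000
  f(mid) > 0, so root is in [7.000000, 7.500000]

Step 2: midpoint = (7.000000 + 7.500000)/2 = 7.250000
  f(7.250000) = -36.921875
  f(mid) < 0, so root is in [7.250000, 7.500000]

Step 3: midpoint = (7.250000 + 7.500000)/2 = 7.375000
  f(7.375000) = -16.869141
  f(mid) < 0, so root is in [7.375000, 7.500000]

midpoint = 7.375000


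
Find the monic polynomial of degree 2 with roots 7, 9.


A monic polynomial with roots 7, 9 is:
p(x) = (x - 7)(x - 9)
After multiplying by (x - 7): x - 7
After multiplying by (x - 9): x^2 - 16x + 63

x^2 - 16x + 63


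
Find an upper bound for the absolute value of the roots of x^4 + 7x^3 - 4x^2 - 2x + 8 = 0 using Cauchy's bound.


Cauchy's bound: all roots r satisfy |r| <= 1 + max(|a_i/a_n|) for i = 0,...,n-1
where a_n is the leading coefficient.

Coefficients: [1, 7, -4, -2, 8]
Leading coefficient a_n = 1
Ratios |a_i/a_n|: 7, 4, 2, 8
Maximum ratio: 8
Cauchy's bound: |r| <= 1 + 8 = 9

Upper bound = 9


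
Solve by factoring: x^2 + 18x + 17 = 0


We need two numbers that multiply to 17 and add to 18.
Those numbers are 1 and 17 (since 1 * 17 = 17 and 1 + 17 = 18).
So x^2 + 18x + 17 = (x + 1)(x + 17) = 0
Setting each factor to zero: x = -1 or x = -17

x = -17, x = -1


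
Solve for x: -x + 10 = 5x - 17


Starting with: -x + 10 = 5x - 17
Move all x terms to left: (-1 - 5)x = -17 - 10
Simplify: -6x = -27
Divide both sides by -6: x = 9/2

x = 9/2


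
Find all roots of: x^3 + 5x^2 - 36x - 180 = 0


Let p(x) = x^3 + 5x^2 - 36x - 180. By the rational root theorem (leading coefficient 1), any rational root is an integer divisor of 180: try ±1, ±2, ... in turn.
Test x = 1: value = -210 ≠ 0.
Test x = -1: value = -140 ≠ 0.
Test x = 2: value = -224 ≠ 0.
Test x = -2: value = -96 ≠ 0.
Test x = 3: value = -216 ≠ 0.
Test x = -3: value = -54 ≠ 0.
Test x = 4: value = -180 ≠ 0.
Test x = -4: value = -20 ≠ 0.
Test x = 5: value = -110 ≠ 0.
Test x = -5: value = 0 ✓, so (x + 5) is a factor.
Synthetic division by (x + 5): bring down 1; 1(-5) + 5 = 0; 0(-5) - 36 = -36; (-36)(-5) - 180 = 0 → quotient x^2 - 36, remainder 0.
Solve the quadratic x^2 - 36 = 0: discriminant = 0^2 - 4(1)(-36) = 0 + 144 = 144.
sqrt(144) = 12, so x = (0 ± 12)/2: x = 6 or x = -6.
Collecting all roots found:

x = -6, x = -5, x = 6


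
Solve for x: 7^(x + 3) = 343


Express both sides with the same base.
343 = 7^3
Since the bases match, equate exponents: x + 3 = 3
So x = 3 - (3) = 0

x = 0


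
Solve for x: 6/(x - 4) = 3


Multiply both sides by (x - 4): 6 = 3(x - 4)
Distribute: 6 = 3x - 12
3x = 6 + 12 = 18
x = 6

x = 6


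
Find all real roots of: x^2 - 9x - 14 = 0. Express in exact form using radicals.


Using the quadratic formula: x = (-b ± sqrt(b^2 - 4ac)) / (2a)
Here a = 1, b = -9, c = -14
Discriminant = b^2 - 4ac = (-9)^2 - 4(1)(-14) = 81 + 56 = 137
Since discriminant = 137 > 0, there are two real roots.
x = (9 ± sqrt(137)) / 2
Numerically: x ≈ 10.3523 or x ≈ -1.3523

x = (9 + sqrt(137)) / 2 or x = (9 - sqrt(137)) / 2


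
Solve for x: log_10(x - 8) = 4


Convert to exponential form: x - 8 = 10^4 = 10000
x = 10000 + 8 = 10008
Check: log_10(10008 - 8) = log_10(10000) = log_10(10000) = 4 ✓

x = 10008


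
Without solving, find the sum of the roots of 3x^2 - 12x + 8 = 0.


By Vieta's formulas for ax^2 + bx + c = 0:
  Sum of roots = -b/a
  Product of roots = c/a

Here a = 3, b = -12, c = 8
Sum = -(-12)/3 = 4
Product = 8/3 = 8/3

Sum = 4


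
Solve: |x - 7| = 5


An absolute value equation |expr| = 5 gives two cases:
Case 1: x - 7 = 5
  x = 12, so x = 12
Case 2: x - 7 = -5
  x = 2, so x = 2

x = 2, x = 12


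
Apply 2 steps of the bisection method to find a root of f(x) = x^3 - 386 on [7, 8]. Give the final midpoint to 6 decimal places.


f(x) = x^3 - 386
f(7) = -43 < 0
f(8) = 126 > 0

Step 1: midpoint = (7.000000 + 8.000000)/2 = 7.500000
  f(7.500000) = 35.875000
  f(mid) > 0, so root is in [7.000000, 7.500000]

Step 2: midpoint = (7.000000 + 7.500000)/2 = 7.250000
  f(7.250000) = -4.921875
  f(mid) < 0, so root is in [7.250000, 7.500000]

midpoint = 7.250000


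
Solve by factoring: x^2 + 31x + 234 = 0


We need two numbers that multiply to 234 and add to 31.
Those numbers are 13 and 18 (since 13 * 18 = 234 and 13 + 18 = 31).
So x^2 + 31x + 234 = (x + 13)(x + 18) = 0
Setting each factor to zero: x = -13 or x = -18

x = -18, x = -13


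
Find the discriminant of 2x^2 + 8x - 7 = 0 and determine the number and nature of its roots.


For ax^2 + bx + c = 0, discriminant D = b^2 - 4ac
Here a = 2, b = 8, c = -7
D = (8)^2 - 4(2)(-7) = 64 + 56 = 120

D = 120 > 0 but not a perfect square
The equation has 2 distinct real irrational roots.

Discriminant = 120, 2 distinct real irrational roots


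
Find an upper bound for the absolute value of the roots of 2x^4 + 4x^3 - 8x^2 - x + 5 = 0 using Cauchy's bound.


Cauchy's bound: all roots r satisfy |r| <= 1 + max(|a_i/a_n|) for i = 0,...,n-1
where a_n is the leading coefficient.

Coefficients: [2, 4, -8, -1, 5]
Leading coefficient a_n = 2
Ratios |a_i/a_n|: 2, 4, 1/2, 5/2
Maximum ratio: 4
Cauchy's bound: |r| <= 1 + 4 = 5

Upper bound = 5


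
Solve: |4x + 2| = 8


An absolute value equation |expr| = 8 gives two cases:
Case 1: 4x + 2 = 8
  4x = 6, so x = 3/2
Case 2: 4x + 2 = -8
  4x = -10, so x = -5/2

x = -5/2, x = 3/2


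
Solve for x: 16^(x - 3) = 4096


Express both sides with the same base.
4096 = 16^3
Since the bases match, equate exponents: x - 3 = 3
So x = 3 - (-3) = 6

x = 6


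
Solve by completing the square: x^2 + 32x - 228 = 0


Start: x^2 + 32x - 228 = 0
Move constant: x^2 + 32x = 228
Half of 32 is 16, squared is 256
Add 256 to both sides: x^2 + 32x + 256 = 484
(x + 16)^2 = 484
x + 16 = ±22
x = -16 + 22 = 6 or x = -16 - 22 = -38

x = -38, x = 6


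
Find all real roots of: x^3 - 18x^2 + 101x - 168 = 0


Let p(x) = x^3 - 18x^2 + 101x - 168. By the rational root theorem (leading coefficient 1), any rational root is an integer divisor of 168: try ±1, ±2, ... in turn.
Test x = 1: value = -84 ≠ 0.
Test x = -1: value = -288 ≠ 0.
Test x = 2: value = -30 ≠ 0.
Test x = -2: value = -450 ≠ 0.
Test x = 3: value = 0 ✓, so (x - 3) is a factor.
Synthetic division by (x - 3): bring down 1; 1(3) - 18 = -15; (-15)(3) + 101 = 56; 56(3) - 168 = 0 → quotient x^2 - 15x + 56, remainder 0.
Solve the quadratic x^2 - 15x + 56 = 0: discriminant = (-15)^2 - 4(1)(56) = 225 - 224 = 1.
sqrt(1) = 1, so x = (15 ± 1)/2: x = 8 or x = 7.

x = 3, x = 7, x = 8


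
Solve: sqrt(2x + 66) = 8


Square both sides: 2x + 66 = 8^2 = 64
2x = 64 - 66 = -2
x = -1
Check: sqrt(2*(-1) + 66) = sqrt(64) = 8 ✓

x = -1


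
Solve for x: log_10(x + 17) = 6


Convert to exponential form: x + 17 = 10^6 = 1000000
x = 1000000 - 17 = 999983
Check: log_10(999983 + 17) = log_10(1000000) = log_10(1000000) = 6 ✓

x = 999983


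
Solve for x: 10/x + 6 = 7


Subtract 6 from both sides: 10/x = 1
Multiply both sides by x: 10 = 1 * x
Divide by 1: x = 10

x = 10


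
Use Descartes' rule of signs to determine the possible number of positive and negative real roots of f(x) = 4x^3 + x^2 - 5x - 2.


Descartes' rule of signs:

For positive roots, count sign changes in f(x) = 4x^3 + x^2 - 5x - 2:
Signs of coefficients: +, +, -, -
Number of sign changes: 1
Possible positive real roots: 1

For negative roots, examine f(-x) = -4x^3 + x^2 + 5x - 2:
Signs of coefficients: -, +, +, -
Number of sign changes: 2
Possible negative real roots: 2, 0

Positive roots: 1; Negative roots: 2 or 0


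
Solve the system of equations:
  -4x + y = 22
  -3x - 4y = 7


Using Cramer's rule:
Determinant D = (-4)(-4) - (-3)(1) = 16 + 3 = 19
Dx = (22)(-4) - (7)(1) = -88 - 7 = -95
Dy = (-4)(7) - (-3)(22) = -28 + 66 = 38
x = Dx/D = -95/19 = -5
y = Dy/D = 38/19 = 2

x = -5, y = 2


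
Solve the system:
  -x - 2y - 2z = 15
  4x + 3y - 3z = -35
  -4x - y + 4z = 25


Using Cramer's rule. Expand each determinant along the first row.
D  = (-1)*[3*4 - (-3)*(-1)] - (-2)*[4*4 - (-3)*(-4)] + (-2)*[4*(-1) - 3*(-4)]
  = (-1)*(9) - (-2)*(4) + (-2)*(8) = -17
Dx = 15*[3*4 - (-3)*(-1)] - (-2)*[(-35)*4 - (-3)*25] + (-2)*[(-35)*(-1) - 3*25]
  = 15*(9) - (-2)*(-65) + (-2)*(-40) = 85
Dy = (-1)*[(-35)*4 - (-3)*25] - 15*[4*4 - (-3)*(-4)] + (-2)*[4*25 - (-35)*(-4)]
  = (-1)*(-65) - 15*(4) + (-2)*(-40) = 85
Dz = (-1)*[3*25 - (-35)*(-1)] - (-2)*[4*25 - (-35)*(-4)] + 15*[4*(-1) - 3*(-4)]
  = (-1)*(40) - (-2)*(-40) + 15*(8) = 0
x = Dx/D = 85/-17 = -5, y = Dy/D = 85/-17 = -5, z = Dz/D = 0/-17 = 0
Check eq1: (-1)(-5) + (-2)(-5) + (-2)(0) = 15 = 15 ✓
Check eq2: (4)(-5) + (3)(-5) + (-3)(0) = -35 = -35 ✓
Check eq3: (-4)(-5) + (-1)(-5) + (4)(0) = 25 = 25 ✓

x = -5, y = -5, z = 0


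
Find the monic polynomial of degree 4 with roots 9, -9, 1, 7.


A monic polynomial with roots 9, -9, 1, 7 is:
p(x) = (x - 9)(x + 9)(x - 1)(x - 7)
After multiplying by (x - 9): x - 9
After multiplying by (x + 9): x^2 - 81
After multiplying by (x - 1): x^3 - x^2 - 81x + 81
After multiplying by (x - 7): x^4 - 8x^3 - 74x^2 + 648x - 567

x^4 - 8x^3 - 74x^2 + 648x - 567


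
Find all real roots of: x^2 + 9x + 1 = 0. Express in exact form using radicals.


Using the quadratic formula: x = (-b ± sqrt(b^2 - 4ac)) / (2a)
Here a = 1, b = 9, c = 1
Discriminant = b^2 - 4ac = 9^2 - 4(1)(1) = 81 - 4 = 77
Since discriminant = 77 > 0, there are two real roots.
x = (-9 ± sqrt(77)) / 2
Numerically: x ≈ -0.1125 or x ≈ -8.8875

x = (-9 + sqrt(77)) / 2 or x = (-9 - sqrt(77)) / 2


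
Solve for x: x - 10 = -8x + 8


Starting with: x - 10 = -8x + 8
Move all x terms to left: (1 + 8)x = 8 + 10
Simplify: 9x = 18
Divide both sides by 9: x = 2

x = 2


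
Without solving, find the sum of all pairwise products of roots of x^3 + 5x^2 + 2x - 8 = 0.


By Vieta's formulas for x^3 + bx^2 + cx + d = 0:
  r1 + r2 + r3 = -b/a = -5
  r1*r2 + r1*r3 + r2*r3 = c/a = 2
  r1*r2*r3 = -d/a = 8


Sum of pairwise products = 2


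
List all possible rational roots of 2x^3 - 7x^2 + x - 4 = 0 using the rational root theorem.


Rational root theorem: possible roots are ±p/q where:
  p divides the constant term (-4): p ∈ {1, 2, 4}
  q divides the leading coefficient (2): q ∈ {1, 2}

All possible rational roots: -4, -2, -1, -1/2, 1/2, 1, 2, 4

-4, -2, -1, -1/2, 1/2, 1, 2, 4


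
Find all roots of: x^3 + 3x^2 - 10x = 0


The constant term is 0, so x = 0 is a root. Factor out x:
  x^2 + 3x - 10 = 0
Solve the quadratic x^2 + 3x - 10 = 0: discriminant = 3^2 - 4(1)(-10) = 9 + 40 = 49.
sqrt(49) = 7, so x = (-3 ± 7)/2: x = 2 or x = -5.
Collecting all roots found:

x = -5, x = 0, x = 2


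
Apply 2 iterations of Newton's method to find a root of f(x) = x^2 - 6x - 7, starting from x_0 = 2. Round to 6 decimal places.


Newton's method: x_(n+1) = x_n - f(x_n)/f'(x_n)
f(x) = x^2 - 6x - 7
f'(x) = 2x - 6

Iteration 1:
  f(2.000000) = -15.000000
  f'(2.000000) = -2.000000
  x_1 = 2.000000 - (-15.000000)/(-2.000000) = -5.500000

Iteration 2:
  f(-5.500000) = 56.250000
  f'(-5.500000) = -17.000000
  x_2 = -5.500000 - (56.250000)/(-17.000000) = -2.191176

x_2 = -2.191176


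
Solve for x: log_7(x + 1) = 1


Convert to exponential form: x + 1 = 7^1 = 7
x = 7 - 1 = 6
Check: log_7(6 + 1) = log_7(7) = log_7(7) = 1 ✓

x = 6


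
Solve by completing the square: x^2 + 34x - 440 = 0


Start: x^2 + 34x - 440 = 0
Move constant: x^2 + 34x = 440
Half of 34 is 17, squared is 289
Add 289 to both sides: x^2 + 34x + 289 = 729
(x + 17)^2 = 729
x + 17 = ±27
x = -17 + 27 = 10 or x = -17 - 27 = -44

x = -44, x = 10


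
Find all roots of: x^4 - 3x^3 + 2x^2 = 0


The lowest-degree term is x^2, so x = 0 is a root with multiplicity 2. Factor out x^2:
  x^2 - 3x + 2 = 0
Solve the quadratic x^2 - 3x + 2 = 0: discriminant = (-3)^2 - 4(1)(2) = 9 - 8 = 1.
sqrt(1) = 1, so x = (3 ± 1)/2: x = 2 or x = 1.
Collecting all roots found:

x = 0 (multiplicity 2), x = 1, x = 2


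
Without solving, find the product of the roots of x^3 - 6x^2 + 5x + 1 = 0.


By Vieta's formulas for x^3 + bx^2 + cx + d = 0:
  r1 + r2 + r3 = -b/a = 6
  r1*r2 + r1*r3 + r2*r3 = c/a = 5
  r1*r2*r3 = -d/a = -1


Product = -1


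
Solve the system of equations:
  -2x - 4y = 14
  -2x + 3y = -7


Using Cramer's rule:
Determinant D = (-2)(3) - (-2)(-4) = -6 - 8 = -14
Dx = (14)(3) - (-7)(-4) = 42 - 28 = 14
Dy = (-2)(-7) - (-2)(14) = 14 + 28 = 42
x = Dx/D = 14/-14 = -1
y = Dy/D = 42/-14 = -3

x = -1, y = -3


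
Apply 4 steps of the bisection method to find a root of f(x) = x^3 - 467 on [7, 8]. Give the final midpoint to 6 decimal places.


f(x) = x^3 - 467
f(7) = -124 < 0
f(8) = 45 > 0

Step 1: midpoint = (7.000000 + 8.000000)/2 = 7.500000
  f(7.500000) = -45.125000
  f(mid) < 0, so root is in [7.500000, 8.000000]

Step 2: midpoint = (7.500000 + 8.000000)/2 = 7.750000
  f(7.750000) = -1.515625
  f(mid) < 0, so root is in [7.750000, 8.000000]

Step 3: midpoint = (7.750000 + 8.000000)/2 = 7.875000
  f(7.875000) = 21.373047
  f(mid) > 0, so root is in [7.750000, 7.875000]

Step 4: midpoint = (7.750000 + 7.875000)/2 = 7.812500
  f(7.812500) = 9.837158
  f(mid) > 0, so root is in [7.750000, 7.812500]

midpoint = 7.812500


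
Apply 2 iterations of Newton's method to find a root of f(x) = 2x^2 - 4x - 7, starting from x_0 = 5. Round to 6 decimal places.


Newton's method: x_(n+1) = x_n - f(x_n)/f'(x_n)
f(x) = 2x^2 - 4x - 7
f'(x) = 4x - 4

Iteration 1:
  f(5.000000) = 23.000000
  f'(5.000000) = 16.000000
  x_1 = 5.000000 - (23.000000)/(16.000000) = 3.562500

Iteration 2:
  f(3.562500) = 4.132812
  f'(3.562500) = 10.250000
  x_2 = 3.562500 - (4.132812)/(10.250000) = 3.159299

x_2 = 3.159299


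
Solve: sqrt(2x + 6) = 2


Square both sides: 2x + 6 = 2^2 = 4
2x = 4 - 6 = -2
x = -1
Check: sqrt(2*(-1) + 6) = sqrt(4) = 2 ✓

x = -1


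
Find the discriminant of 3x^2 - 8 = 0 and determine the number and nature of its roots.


For ax^2 + bx + c = 0, discriminant D = b^2 - 4ac
Here a = 3, b = 0, c = -8
D = (0)^2 - 4(3)(-8) = 0 + 96 = 96

D = 96 > 0 but not a perfect square
The equation has 2 distinct real irrational roots.

Discriminant = 96, 2 distinct real irrational roots


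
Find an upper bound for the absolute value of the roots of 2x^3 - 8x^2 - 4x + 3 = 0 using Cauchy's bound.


Cauchy's bound: all roots r satisfy |r| <= 1 + max(|a_i/a_n|) for i = 0,...,n-1
where a_n is the leading coefficient.

Coefficients: [2, -8, -4, 3]
Leading coefficient a_n = 2
Ratios |a_i/a_n|: 4, 2, 3/2
Maximum ratio: 4
Cauchy's bound: |r| <= 1 + 4 = 5

Upper bound = 5


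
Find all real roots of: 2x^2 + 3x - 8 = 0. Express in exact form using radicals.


Using the quadratic formula: x = (-b ± sqrt(b^2 - 4ac)) / (2a)
Here a = 2, b = 3, c = -8
Discriminant = b^2 - 4ac = 3^2 - 4(2)(-8) = 9 + 64 = 73
Since discriminant = 73 > 0, there are two real roots.
x = (-3 ± sqrt(73)) / 4
Numerically: x ≈ 1.3860 or x ≈ -2.8860

x = (-3 + sqrt(73)) / 4 or x = (-3 - sqrt(73)) / 4


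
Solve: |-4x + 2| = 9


An absolute value equation |expr| = 9 gives two cases:
Case 1: -4x + 2 = 9
  -4x = 7, so x = -7/4
Case 2: -4x + 2 = -9
  -4x = -11, so x = 11/4

x = -7/4, x = 11/4


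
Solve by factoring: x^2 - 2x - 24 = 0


We need two numbers that multiply to -24 and add to -2.
Those numbers are 4 and -6 (since 4 * (-6) = -24 and 4 + (-6) = -2).
So x^2 - 2x - 24 = (x + 4)(x - 6) = 0
Setting each factor to zero: x = -4 or x = 6

x = -4, x = 6


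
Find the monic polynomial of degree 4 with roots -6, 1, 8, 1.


A monic polynomial with roots -6, 1, 8, 1 is:
p(x) = (x + 6)(x - 1)(x - 8)(x - 1)
After multiplying by (x + 6): x + 6
After multiplying by (x - 1): x^2 + 5x - 6
After multiplying by (x - 8): x^3 - 3x^2 - 46x + 48
After multiplying by (x - 1): x^4 - 4x^3 - 43x^2 + 94x - 48

x^4 - 4x^3 - 43x^2 + 94x - 48


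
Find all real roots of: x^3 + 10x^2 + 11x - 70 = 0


Let p(x) = x^3 + 10x^2 + 11x - 70. By the rational root theorem (leading coefficient 1), any rational root is an integer divisor of 70: try ±1, ±2, ... in turn.
Test x = 1: value = -48 ≠ 0.
Test x = -1: value = -72 ≠ 0.
Test x = 2: value = 0 ✓, so (x - 2) is a factor.
Synthetic division by (x - 2): bring down 1; 1(2) + 10 = 12; 12(2) + 11 = 35; 35(2) - 70 = 0 → quotient x^2 + 12x + 35, remainder 0.
Solve the quadratic x^2 + 12x + 35 = 0: discriminant = 12^2 - 4(1)(35) = 144 - 140 = 4.
sqrt(4) = 2, so x = (-12 ± 2)/2: x = -5 or x = -7.

x = -7, x = -5, x = 2


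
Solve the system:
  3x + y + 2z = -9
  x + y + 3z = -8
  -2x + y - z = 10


Using Cramer's rule. Expand each determinant along the first row.
D  = 3*[1*(-1) - 3*1] - 1*[1*(-1) - 3*(-2)] + 2*[1*1 - 1*(-2)]
  = 3*(-4) - 1*(5) + 2*(3) = -11
Dx = (-9)*[1*(-1) - 3*1] - 1*[(-8)*(-1) - 3*10] + 2*[(-8)*1 - 1*10]
  = (-9)*(-4) - 1*(-22) + 2*(-18) = 22
Dy = 3*[(-8)*(-1) - 3*10] - (-9)*[1*(-1) - 3*(-2)] + 2*[1*10 - (-8)*(-2)]
  = 3*(-22) - (-9)*(5) + 2*(-6) = -33
Dz = 3*[1*10 - (-8)*1] - 1*[1*10 - (-8)*(-2)] + (-9)*[1*1 - 1*(-2)]
  = 3*(18) - 1*(-6) + (-9)*(3) = 33
x = Dx/D = 22/-11 = -2, y = Dy/D = -33/-11 = 3, z = Dz/D = 33/-11 = -3
Check eq1: (3)(-2) + (1)(3) + (2)(-3) = -9 = -9 ✓
Check eq2: (1)(-2) + (1)(3) + (3)(-3) = -8 = -8 ✓
Check eq3: (-2)(-2) + (1)(3) + (-1)(-3) = 10 = 10 ✓

x = -2, y = 3, z = -3


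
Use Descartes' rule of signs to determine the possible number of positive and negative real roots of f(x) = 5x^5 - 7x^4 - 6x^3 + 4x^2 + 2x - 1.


Descartes' rule of signs:

For positive roots, count sign changes in f(x) = 5x^5 - 7x^4 - 6x^3 + 4x^2 + 2x - 1:
Signs of coefficients: +, -, -, +, +, -
Number of sign changes: 3
Possible positive real roots: 3, 1

For negative roots, examine f(-x) = -5x^5 - 7x^4 + 6x^3 + 4x^2 - 2x - 1:
Signs of coefficients: -, -, +, +, -, -
Number of sign changes: 2
Possible negative real roots: 2, 0

Positive roots: 3 or 1; Negative roots: 2 or 0


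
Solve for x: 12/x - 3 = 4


Subtract -3 from both sides: 12/x = 7
Multiply both sides by x: 12 = 7 * x
Divide by 7: x = 12/7

x = 12/7


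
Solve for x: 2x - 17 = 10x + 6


Starting with: 2x - 17 = 10x + 6
Move all x terms to left: (2 - 10)x = 6 + 17
Simplify: -8x = 23
Divide both sides by -8: x = -23/8

x = -23/8


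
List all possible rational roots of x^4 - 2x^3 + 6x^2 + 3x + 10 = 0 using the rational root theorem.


Rational root theorem: possible roots are ±p/q where:
  p divides the constant term (10): p ∈ {1, 2, 5, 10}
  q divides the leading coefficient (1): q ∈ {1}

All possible rational roots: -10, -5, -2, -1, 1, 2, 5, 10

-10, -5, -2, -1, 1, 2, 5, 10


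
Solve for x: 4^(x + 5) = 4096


Express both sides with the same base.
4096 = 4^6
Since the bases match, equate exponents: x + 5 = 6
So x = 6 - (5) = 1

x = 1


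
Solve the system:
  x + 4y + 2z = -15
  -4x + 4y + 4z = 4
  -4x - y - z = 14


Using Cramer's rule. Expand each determinant along the first row.
D  = 1*[4*(-1) - 4*(-1)] - 4*[(-4)*(-1) - 4*(-4)] + 2*[(-4)*(-1) - 4*(-4)]
  = 1*(0) - 4*(20) + 2*(20) = -40
Dx = (-15)*[4*(-1) - 4*(-1)] - 4*[4*(-1) - 4*14] + 2*[4*(-1) - 4*14]
  = (-15)*(0) - 4*(-60) + 2*(-60) = 120
Dy = 1*[4*(-1) - 4*14] - (-15)*[(-4)*(-1) - 4*(-4)] + 2*[(-4)*14 - 4*(-4)]
  = 1*(-60) - (-15)*(20) + 2*(-40) = 160
Dz = 1*[4*14 - 4*(-1)] - 4*[(-4)*14 - 4*(-4)] + (-15)*[(-4)*(-1) - 4*(-4)]
  = 1*(60) - 4*(-40) + (-15)*(20) = -80
x = Dx/D = 120/-40 = -3, y = Dy/D = 160/-40 = -4, z = Dz/D = -80/-40 = 2
Check eq1: (1)(-3) + (4)(-4) + (2)(2) = -15 = -15 ✓
Check eq2: (-4)(-3) + (4)(-4) + (4)(2) = 4 = 4 ✓
Check eq3: (-4)(-3) + (-1)(-4) + (-1)(2) = 14 = 14 ✓

x = -3, y = -4, z = 2


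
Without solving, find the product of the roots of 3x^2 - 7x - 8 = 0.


By Vieta's formulas for ax^2 + bx + c = 0:
  Sum of roots = -b/a
  Product of roots = c/a

Here a = 3, b = -7, c = -8
Sum = -(-7)/3 = 7/3
Product = -8/3 = -8/3

Product = -8/3


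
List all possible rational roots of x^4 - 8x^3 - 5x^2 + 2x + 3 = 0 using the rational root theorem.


Rational root theorem: possible roots are ±p/q where:
  p divides the constant term (3): p ∈ {1, 3}
  q divides the leading coefficient (1): q ∈ {1}

All possible rational roots: -3, -1, 1, 3

-3, -1, 1, 3


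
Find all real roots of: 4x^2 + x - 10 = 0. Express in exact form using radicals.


Using the quadratic formula: x = (-b ± sqrt(b^2 - 4ac)) / (2a)
Here a = 4, b = 1, c = -10
Discriminant = b^2 - 4ac = 1^2 - 4(4)(-10) = 1 + 160 = 161
Since discriminant = 161 > 0, there are two real roots.
x = (-1 ± sqrt(161)) / 8
Numerically: x ≈ 1.4611 or x ≈ -1.7111

x = (-1 + sqrt(161)) / 8 or x = (-1 - sqrt(161)) / 8


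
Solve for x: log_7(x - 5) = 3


Convert to exponential form: x - 5 = 7^3 = 343
x = 343 + 5 = 348
Check: log_7(348 - 5) = log_7(343) = log_7(343) = 3 ✓

x = 348


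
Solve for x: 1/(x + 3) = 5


Multiply both sides by (x + 3): 1 = 5(x + 3)
Distribute: 1 = 5x + 15
5x = 1 - 15 = -14
x = -14/5

x = -14/5


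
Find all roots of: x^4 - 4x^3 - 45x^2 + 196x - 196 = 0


Let p(x) = x^4 - 4x^3 - 45x^2 + 196x - 196. By the rational root theorem (leading coefficient 1), any rational root is an integer divisor of 196: try ±1, ±2, ... in turn.
Test x = 1: value = -48 ≠ 0.
Test x = -1: value = -432 ≠ 0.
Test x = 2: value = 0 ✓, so (x - 2) is a factor.
Synthetic division by (x - 2): bring down 1; 1(2) - 4 = -2; (-2)(2) - 45 = -49; (-49)(2) + 196 = 98; 98(2) - 196 = 0 → quotient x^3 - 2x^2 - 49x + 98, remainder 0.
Continue with the quotient x^3 - 2x^2 - 49x + 98 (candidates must divide 98; re-test x = 2 first in case it repeats).
Test x = 2: value = 0 ✓, so (x - 2) is a factor.
Synthetic division by (x - 2): bring down 1; 1(2) - 2 = 0; 0(2) - 49 = -49; (-49)(2) + 98 = 0 → quotient x^2 - 49, remainder 0.
Solve the quadratic x^2 - 49 = 0: discriminant = 0^2 - 4(1)(-49) = 0 + 196 = 196.
sqrt(196) = 14, so x = (0 ± 14)/2: x = 7 or x = -7.
Collecting all roots found:

x = -7, x = 2 (multiplicity 2), x = 7


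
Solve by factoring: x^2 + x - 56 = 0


We need two numbers that multiply to -56 and add to 1.
Those numbers are 8 and -7 (since 8 * (-7) = -56 and 8 + (-7) = 1).
So x^2 + x - 56 = (x + 8)(x - 7) = 0
Setting each factor to zero: x = -8 or x = 7

x = -8, x = 7


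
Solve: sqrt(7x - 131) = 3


Square both sides: 7x - 131 = 3^2 = 9
7x = 9 + 131 = 140
x = 20
Check: sqrt(7*20 - 131) = sqrt(9) = 3 ✓

x = 20


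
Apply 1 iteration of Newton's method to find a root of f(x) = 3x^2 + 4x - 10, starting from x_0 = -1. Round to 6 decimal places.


Newton's method: x_(n+1) = x_n - f(x_n)/f'(x_n)
f(x) = 3x^2 + 4x - 10
f'(x) = 6x + 4

Iteration 1:
  f(-1.000000) = -11.000000
  f'(-1.000000) = -2.000000
  x_1 = -1.000000 - (-11.000000)/(-2.000000) = -6.500000

x_1 = -6.500000


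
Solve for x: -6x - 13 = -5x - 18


Starting with: -6x - 13 = -5x - 18
Move all x terms to left: (-6 + 5)x = -18 + 13
Simplify: -x = -5
Divide both sides by -1: x = 5

x = 5


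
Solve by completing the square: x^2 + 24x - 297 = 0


Start: x^2 + 24x - 297 = 0
Move constant: x^2 + 24x = 297
Half of 24 is 12, squared is 144
Add 144 to both sides: x^2 + 24x + 144 = 441
(x + 12)^2 = 441
x + 12 = ±21
x = -12 + 21 = 9 or x = -12 - 21 = -33

x = -33, x = 9


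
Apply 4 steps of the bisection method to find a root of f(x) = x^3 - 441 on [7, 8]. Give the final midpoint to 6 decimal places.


f(x) = x^3 - 441
f(7) = -98 < 0
f(8) = 71 > 0

Step 1: midpoint = (7.000000 + 8.000000)/2 = 7.500000
  f(7.500000) = -19.125000
  f(mid) < 0, so root is in [7.500000, 8.000000]

Step 2: midpoint = (7.500000 + 8.000000)/2 = 7.750000
  f(7.750000) = 24.484375
  f(mid) > 0, so root is in [7.500000, 7.750000]

Step 3: midpoint = (7.500000 + 7.750000)/2 = 7.625000
  f(7.625000) = 2.322266
  f(mid) > 0, so root is in [7.500000, 7.625000]

Step 4: midpoint = (7.500000 + 7.625000)/2 = 7.562500
  f(7.562500) = -8.489990
  f(mid) < 0, so root is in [7.562500, 7.625000]

midpoint = 7.562500


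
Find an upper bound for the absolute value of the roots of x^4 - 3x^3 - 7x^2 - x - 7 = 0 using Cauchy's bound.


Cauchy's bound: all roots r satisfy |r| <= 1 + max(|a_i/a_n|) for i = 0,...,n-1
where a_n is the leading coefficient.

Coefficients: [1, -3, -7, -1, -7]
Leading coefficient a_n = 1
Ratios |a_i/a_n|: 3, 7, 1, 7
Maximum ratio: 7
Cauchy's bound: |r| <= 1 + 7 = 8

Upper bound = 8


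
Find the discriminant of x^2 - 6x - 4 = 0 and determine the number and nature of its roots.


For ax^2 + bx + c = 0, discriminant D = b^2 - 4ac
Here a = 1, b = -6, c = -4
D = (-6)^2 - 4(1)(-4) = 36 + 16 = 52

D = 52 > 0 but not a perfect square
The equation has 2 distinct real irrational roots.

Discriminant = 52, 2 distinct real irrational roots


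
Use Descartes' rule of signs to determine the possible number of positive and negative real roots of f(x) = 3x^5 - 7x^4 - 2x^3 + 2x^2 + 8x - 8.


Descartes' rule of signs:

For positive roots, count sign changes in f(x) = 3x^5 - 7x^4 - 2x^3 + 2x^2 + 8x - 8:
Signs of coefficients: +, -, -, +, +, -
Number of sign changes: 3
Possible positive real roots: 3, 1

For negative roots, examine f(-x) = -3x^5 - 7x^4 + 2x^3 + 2x^2 - 8x - 8:
Signs of coefficients: -, -, +, +, -, -
Number of sign changes: 2
Possible negative real roots: 2, 0

Positive roots: 3 or 1; Negative roots: 2 or 0
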